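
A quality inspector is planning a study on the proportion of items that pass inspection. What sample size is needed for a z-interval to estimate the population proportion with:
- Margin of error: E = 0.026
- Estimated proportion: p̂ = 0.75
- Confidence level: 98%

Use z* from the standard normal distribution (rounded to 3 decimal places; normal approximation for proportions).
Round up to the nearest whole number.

Using z* for proportion z-interval (normal approximation).

For 98% confidence, z* = 2.326 (from standard normal table)

Sample size formula for proportion z-interval: n = z*²p̂(1-p̂)/E²

n = 2.326² × 0.75 × 0.25 / 0.026²
  = 5.410276 × 0.1875 / 0.000676
  = 1500.6313

Round up to the nearest whole number: n = 1501

1501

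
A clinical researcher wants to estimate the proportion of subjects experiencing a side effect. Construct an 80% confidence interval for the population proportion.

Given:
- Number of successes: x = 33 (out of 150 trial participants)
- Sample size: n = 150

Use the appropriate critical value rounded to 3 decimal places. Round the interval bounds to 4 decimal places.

Sample proportion: p̂ = 33/150 = 0.220000

Check conditions for normal approximation:
  np̂ = 33 ≥ 10 ✓
  n(1-p̂) = 117 ≥ 10 ✓

The sample is large enough, so use a z-interval (normal approximation) for the proportion.

For 80% confidence, z* = 1.282 (from standard normal table)

Standard error: SE = √(p̂(1-p̂)/n) = √(0.220000×0.780000/150) = 0.03382307

Margin of error: E = z* × SE = 1.282 × 0.03382307 = 0.043361

Z-interval: p̂ ± E = 0.220000 ± 0.043361 = (0.176639, 0.263361)

Rounded to 4 decimal places:

(0.1766, 0.2634)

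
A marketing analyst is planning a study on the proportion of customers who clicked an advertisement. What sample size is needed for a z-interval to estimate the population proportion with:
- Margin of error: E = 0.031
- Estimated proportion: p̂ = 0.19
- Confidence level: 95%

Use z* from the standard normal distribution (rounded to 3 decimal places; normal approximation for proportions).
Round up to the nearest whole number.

Using z* for proportion z-interval (normal approximation).

For 95% confidence, z* = 1.96 (from standard normal table)

Sample size formula for proportion z-interval: n = z*²p̂(1-p̂)/E²

n = 1.96² × 0.19 × 0.81 / 0.031²
  = 3.8416 × 0.1539 / 0.000961
  = 615.2157

Round up to the nearest whole number: n = 616

616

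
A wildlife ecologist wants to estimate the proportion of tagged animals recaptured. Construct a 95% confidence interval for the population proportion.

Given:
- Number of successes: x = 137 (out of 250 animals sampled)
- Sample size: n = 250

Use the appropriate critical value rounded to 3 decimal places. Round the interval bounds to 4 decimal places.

Sample proportion: p̂ = 137/250 = 0.548000

Check conditions for normal approximation:
  np̂ = 137 ≥ 10 ✓
  n(1-p̂) = 113 ≥ 10 ✓

The sample is large enough, so use a z-interval (normal approximation) for the proportion.

For 95% confidence, z* = 1.96 (from standard normal table)

Standard error: SE = √(p̂(1-p̂)/n) = √(0.548000×0.452000/250) = 0.03147672

Margin of error: E = z* × SE = 1.96 × 0.03147672 = 0.061694

Z-interval: p̂ ± E = 0.548000 ± 0.061694 = (0.486306, 0.609694)

Rounded to 4 decimal places:

(0.4863, 0.6097)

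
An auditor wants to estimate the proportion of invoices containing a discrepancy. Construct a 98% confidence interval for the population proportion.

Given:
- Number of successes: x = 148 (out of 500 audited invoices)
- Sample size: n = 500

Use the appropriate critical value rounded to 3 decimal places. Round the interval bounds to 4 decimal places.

Sample proportion: p̂ = 148/500 = 0.296000

Check conditions for normal approximation:
  np̂ = 148 ≥ 10 ✓
  n(1-p̂) = 352 ≥ 10 ✓

The sample is large enough, so use a z-interval (normal approximation) for the proportion.

For 98% confidence, z* = 2.326 (from standard normal table)

Standard error: SE = √(p̂(1-p̂)/n) = √(0.296000×0.704000/500) = 0.02041490

Margin of error: E = z* × SE = 2.326 × 0.02041490 = 0.047485

Z-interval: p̂ ± E = 0.296000 ± 0.047485 = (0.248515, 0.343485)

Rounded to 4 decimal places:

(0.2485, 0.3435)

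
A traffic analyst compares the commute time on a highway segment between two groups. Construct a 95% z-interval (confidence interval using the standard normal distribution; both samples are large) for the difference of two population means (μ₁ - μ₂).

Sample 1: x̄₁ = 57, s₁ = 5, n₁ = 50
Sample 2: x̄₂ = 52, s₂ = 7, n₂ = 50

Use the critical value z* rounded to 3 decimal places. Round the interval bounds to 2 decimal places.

Both samples are large (n₁ = 50 ≥ 30, n₂ = 50 ≥ 30), so a z-interval for the difference of means applies.

Point estimate: x̄₁ - x̄₂ = 57 - 52 = 5

Standard error: SE = √(s₁²/n₁ + s₂²/n₂)
= √(5²/50 + 7²/50)
= √(0.500000 + 0.980000)
= 1.216553

For 95% confidence, z* = 1.96 (from standard normal table)
Margin of error: E = z* × SE = 1.96 × 1.216553 = 2.3844

Z-interval: (x̄₁ - x̄₂) ± E = 5 ± 2.3844 = (2.6156, 7.3844)

Rounded to 2 decimal places:

(2.62, 7.38)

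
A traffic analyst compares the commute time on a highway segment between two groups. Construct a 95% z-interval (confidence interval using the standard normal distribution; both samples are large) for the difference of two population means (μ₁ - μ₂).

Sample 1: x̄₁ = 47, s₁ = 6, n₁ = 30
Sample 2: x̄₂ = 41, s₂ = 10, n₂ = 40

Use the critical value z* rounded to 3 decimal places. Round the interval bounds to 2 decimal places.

Both samples are large (n₁ = 30 ≥ 30, n₂ = 40 ≥ 30), so a z-interval for the difference of means applies.

Point estimate: x̄₁ - x̄₂ = 47 - 41 = 6

Standard error: SE = √(s₁²/n₁ + s₂²/n₂)
= √(6²/30 + 10²/40)
= √(1.200000 + 2.500000)
= 1.923538

For 95% confidence, z* = 1.96 (from standard normal table)
Margin of error: E = z* × SE = 1.96 × 1.923538 = 3.7701

Z-interval: (x̄₁ - x̄₂) ± E = 6 ± 3.7701 = (2.2299, 9.7701)

Rounded to 2 decimal places:

(2.23, 9.77)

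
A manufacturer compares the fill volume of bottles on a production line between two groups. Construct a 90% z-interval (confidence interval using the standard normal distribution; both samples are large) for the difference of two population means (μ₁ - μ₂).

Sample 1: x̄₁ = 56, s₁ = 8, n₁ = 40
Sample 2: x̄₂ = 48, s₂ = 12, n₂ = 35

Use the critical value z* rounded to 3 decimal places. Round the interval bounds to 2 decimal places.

Both samples are large (n₁ = 40 ≥ 30, n₂ = 35 ≥ 30), so a z-interval for the difference of means applies.

Point estimate: x̄₁ - x̄₂ = 56 - 48 = 8

Standard error: SE = √(s₁²/n₁ + s₂²/n₂)
= √(8²/40 + 12²/35)
= √(1.600000 + 4.114286)
= 2.390457

For 90% confidence, z* = 1.645 (from standard normal table)
Margin of error: E = z* × SE = 1.645 × 2.390457 = 3.9323

Z-interval: (x̄₁ - x̄₂) ± E = 8 ± 3.9323 = (4.0677, 11.9323)

Rounded to 2 decimal places:

(4.07, 11.93)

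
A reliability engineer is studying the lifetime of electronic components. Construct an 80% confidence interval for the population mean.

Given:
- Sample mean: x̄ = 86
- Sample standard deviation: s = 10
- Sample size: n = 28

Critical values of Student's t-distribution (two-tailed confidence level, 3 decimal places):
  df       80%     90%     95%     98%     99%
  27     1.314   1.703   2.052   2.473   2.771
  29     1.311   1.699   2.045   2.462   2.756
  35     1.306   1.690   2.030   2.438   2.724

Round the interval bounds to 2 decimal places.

The population standard deviation σ is unknown (only the sample standard deviation s is given), so use a t-interval with df = n - 1 = 28 - 1 = 27.

For 80% confidence with df = 27, t* = 1.314 (from t-table)

Standard error: SE = s/√n = 10/√28 = 1.889822

Margin of error: E = t* × SE = 1.314 × 1.889822 = 2.4832

T-interval: x̄ ± E = 86 ± 2.4832 = (83.5168, 88.4832)

Rounded to 2 decimal places:

(83.52, 88.48)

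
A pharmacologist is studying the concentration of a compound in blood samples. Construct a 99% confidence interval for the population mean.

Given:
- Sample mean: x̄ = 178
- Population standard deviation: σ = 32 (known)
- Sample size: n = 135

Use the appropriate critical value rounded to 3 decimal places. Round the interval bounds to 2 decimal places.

The population standard deviation σ is known, so use a z-interval (standard normal critical value).

For 99% confidence, z* = 2.576 (from standard normal table)

Standard error: SE = σ/√n = 32/√135 = 2.754121

Margin of error: E = z* × SE = 2.576 × 2.754121 = 7.0946

Z-interval: x̄ ± E = 178 ± 7.0946 = (170.9054, 185.0946)

Rounded to 2 decimal places:

(170.91, 185.09)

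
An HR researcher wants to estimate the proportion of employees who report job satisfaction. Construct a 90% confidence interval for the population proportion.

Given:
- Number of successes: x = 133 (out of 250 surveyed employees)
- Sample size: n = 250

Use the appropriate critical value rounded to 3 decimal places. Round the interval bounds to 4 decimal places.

Sample proportion: p̂ = 133/250 = 0.532000

Check conditions for normal approximation:
  np̂ = 133 ≥ 10 ✓
  n(1-p̂) = 117 ≥ 10 ✓

The sample is large enough, so use a z-interval (normal approximation) for the proportion.

For 90% confidence, z* = 1.645 (from standard normal table)

Standard error: SE = √(p̂(1-p̂)/n) = √(0.532000×0.468000/250) = 0.03155795

Margin of error: E = z* × SE = 1.645 × 0.03155795 = 0.051913

Z-interval: p̂ ± E = 0.532000 ± 0.051913 = (0.480087, 0.583913)

Rounded to 4 decimal places:

(0.4801, 0.5839)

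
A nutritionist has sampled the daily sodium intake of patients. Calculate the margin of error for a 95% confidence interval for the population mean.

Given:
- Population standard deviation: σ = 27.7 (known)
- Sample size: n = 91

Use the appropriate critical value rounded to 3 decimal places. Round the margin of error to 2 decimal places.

The population standard deviation σ is known, so use the z-interval margin of error formula.

For 95% confidence, z* = 1.96 (from standard normal table)

Margin of error formula for z-interval: E = z* × σ/√n

E = 1.96 × 27.7/√91
  = 1.96 × 2.903749
  = 5.6913

Rounded to 2 decimal places:

5.69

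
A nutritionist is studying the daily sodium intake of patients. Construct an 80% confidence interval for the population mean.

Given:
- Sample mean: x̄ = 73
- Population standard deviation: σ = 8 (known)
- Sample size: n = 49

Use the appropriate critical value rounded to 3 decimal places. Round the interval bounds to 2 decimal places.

The population standard deviation σ is known, so use a z-interval (standard normal critical value).

For 80% confidence, z* = 1.282 (from standard normal table)

Standard error: SE = σ/√n = 8/√49 = 1.142857

Margin of error: E = z* × SE = 1.282 × 1.142857 = 1.4651

Z-interval: x̄ ± E = 73 ± 1.4651 = (71.5349, 74.4651)

Rounded to 2 decimal places:

(71.53, 74.47)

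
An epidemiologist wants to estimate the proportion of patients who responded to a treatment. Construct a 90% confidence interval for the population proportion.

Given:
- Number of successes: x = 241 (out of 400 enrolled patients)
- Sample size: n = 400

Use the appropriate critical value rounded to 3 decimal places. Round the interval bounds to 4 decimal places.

Sample proportion: p̂ = 241/400 = 0.602500

Check conditions for normal approximation:
  np̂ = 241 ≥ 10 ✓
  n(1-p̂) = 159 ≥ 10 ✓

The sample is large enough, so use a z-interval (normal approximation) for the proportion.

For 90% confidence, z* = 1.645 (from standard normal table)

Standard error: SE = √(p̂(1-p̂)/n) = √(0.602500×0.397500/400) = 0.02446905

Margin of error: E = z* × SE = 1.645 × 0.02446905 = 0.040252

Z-interval: p̂ ± E = 0.602500 ± 0.040252 = (0.562248, 0.642752)

Rounded to 4 decimal places:

(0.5622, 0.6428)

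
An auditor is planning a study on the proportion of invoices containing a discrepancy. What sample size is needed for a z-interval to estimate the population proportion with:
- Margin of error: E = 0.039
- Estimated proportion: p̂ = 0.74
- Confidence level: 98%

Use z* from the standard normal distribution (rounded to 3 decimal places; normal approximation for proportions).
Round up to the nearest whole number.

Using z* for proportion z-interval (normal approximation).

For 98% confidence, z* = 2.326 (from standard normal table)

Sample size formula for proportion z-interval: n = z*²p̂(1-p̂)/E²

n = 2.326² × 0.74 × 0.26 / 0.039²
  = 5.410276 × 0.1924 / 0.001521
  = 684.3768

Round up to the nearest whole number: n = 685

685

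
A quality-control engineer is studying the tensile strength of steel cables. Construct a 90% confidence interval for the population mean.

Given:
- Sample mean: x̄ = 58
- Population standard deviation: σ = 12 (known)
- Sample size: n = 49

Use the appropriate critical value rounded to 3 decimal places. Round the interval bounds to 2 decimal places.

The population standard deviation σ is known, so use a z-interval (standard normal critical value).

For 90% confidence, z* = 1.645 (from standard normal table)

Standard error: SE = σ/√n = 12/√49 = 1.714286

Margin of error: E = z* × SE = 1.645 × 1.714286 = 2.8200

Z-interval: x̄ ± E = 58 ± 2.8200 = (55.1800, 60.8200)

Rounded to 2 decimal places:

(55.18, 60.82)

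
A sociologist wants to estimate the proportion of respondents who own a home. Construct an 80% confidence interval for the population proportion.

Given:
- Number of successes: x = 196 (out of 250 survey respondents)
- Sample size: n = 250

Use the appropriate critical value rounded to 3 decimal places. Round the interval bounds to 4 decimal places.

Sample proportion: p̂ = 196/250 = 0.784000

Check conditions for normal approximation:
  np̂ = 196 ≥ 10 ✓
  n(1-p̂) = 54 ≥ 10 ✓

The sample is large enough, so use a z-interval (normal approximation) for the proportion.

For 80% confidence, z* = 1.282 (from standard normal table)

Standard error: SE = √(p̂(1-p̂)/n) = √(0.784000×0.216000/250) = 0.02602645

Margin of error: E = z* × SE = 1.282 × 0.02602645 = 0.033366

Z-interval: p̂ ± E = 0.784000 ± 0.033366 = (0.750634, 0.817366)

Rounded to 4 decimal places:

(0.7506, 0.8174)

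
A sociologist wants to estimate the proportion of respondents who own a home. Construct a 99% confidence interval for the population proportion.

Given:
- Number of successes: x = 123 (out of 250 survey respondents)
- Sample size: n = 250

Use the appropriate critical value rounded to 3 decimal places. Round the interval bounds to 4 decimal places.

Sample proportion: p̂ = 123/250 = 0.4920000

Check conditions for normal approximation:
  np̂ = 123 ≥ 10 ✓
  n(1-p̂) = 127 ≥ 10 ✓

The sample is large enough, so use a z-interval (normal approximation) for the proportion.

For 99% confidence, z* = 2.576 (from standard normal table)

Standard error: SE = √(p̂(1-p̂)/n) = √(0.4920000×0.5080000/250) = 0.031618729

Margin of error: E = z* × SE = 2.576 × 0.031618729 = 0.0814498

Z-interval: p̂ ± E = 0.4920000 ± 0.0814498 = (0.4105502, 0.5734498)

Rounded to 4 decimal places:

(0.4106, 0.5734)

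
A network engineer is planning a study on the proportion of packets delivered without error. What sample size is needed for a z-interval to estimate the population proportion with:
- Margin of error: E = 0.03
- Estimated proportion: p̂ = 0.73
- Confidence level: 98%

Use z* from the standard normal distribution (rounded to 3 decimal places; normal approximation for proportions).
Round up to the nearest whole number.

Using z* for proportion z-interval (normal approximation).

For 98% confidence, z* = 2.326 (from standard normal table)

Sample size formula for proportion z-interval: n = z*²p̂(1-p̂)/E²

n = 2.326² × 0.73 × 0.27 / 0.03²
  = 5.410276 × 0.1971 / 0.0009
  = 1184.8504

Round up to the nearest whole number: n = 1185

1185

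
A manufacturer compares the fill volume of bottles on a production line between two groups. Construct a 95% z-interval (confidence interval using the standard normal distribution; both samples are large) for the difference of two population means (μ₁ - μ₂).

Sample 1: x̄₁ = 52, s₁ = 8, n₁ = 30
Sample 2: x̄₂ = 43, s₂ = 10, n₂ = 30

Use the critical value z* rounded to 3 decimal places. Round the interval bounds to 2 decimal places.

Both samples are large (n₁ = 30 ≥ 30, n₂ = 30 ≥ 30), so a z-interval for the difference of means applies.

Point estimate: x̄₁ - x̄₂ = 52 - 43 = 9

Standard error: SE = √(s₁²/n₁ + s₂²/n₂)
= √(8²/30 + 10²/30)
= √(2.133333 + 3.333333)
= 2.338090

For 95% confidence, z* = 1.96 (from standard normal table)
Margin of error: E = z* × SE = 1.96 × 2.338090 = 4.5827

Z-interval: (x̄₁ - x̄₂) ± E = 9 ± 4.5827 = (4.4173, 13.5827)

Rounded to 2 decimal places:

(4.42, 13.58)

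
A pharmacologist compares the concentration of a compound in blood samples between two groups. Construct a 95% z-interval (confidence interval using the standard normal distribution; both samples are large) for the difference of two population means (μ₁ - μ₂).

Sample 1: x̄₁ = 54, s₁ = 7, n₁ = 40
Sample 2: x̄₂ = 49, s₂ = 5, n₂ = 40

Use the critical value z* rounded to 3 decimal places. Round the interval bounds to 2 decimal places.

Both samples are large (n₁ = 40 ≥ 30, n₂ = 40 ≥ 30), so a z-interval for the difference of means applies.

Point estimate: x̄₁ - x̄₂ = 54 - 49 = 5

Standard error: SE = √(s₁²/n₁ + s₂²/n₂)
= √(7²/40 + 5²/40)
= √(1.225000 + 0.625000)
= 1.360147

For 95% confidence, z* = 1.96 (from standard normal table)
Margin of error: E = z* × SE = 1.96 × 1.360147 = 2.6659

Z-interval: (x̄₁ - x̄₂) ± E = 5 ± 2.6659 = (2.3341, 7.6659)

Rounded to 2 decimal places:

(2.33, 7.67)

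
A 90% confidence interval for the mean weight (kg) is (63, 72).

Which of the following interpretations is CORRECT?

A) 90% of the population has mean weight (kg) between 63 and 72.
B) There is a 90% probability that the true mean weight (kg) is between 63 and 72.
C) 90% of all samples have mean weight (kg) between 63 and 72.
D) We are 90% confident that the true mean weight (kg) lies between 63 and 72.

A confidence interval represents our confidence in the procedure, not a probability statement about the parameter.

Key concept: If we repeated this sampling process many times and computed a 90% CI each time, about 90% of those intervals would contain the true population parameter.

For this specific interval (63, 72):
- Midpoint (point estimate): 67.5
- Margin of error: 4.5

The correct interpretation is the one stating confidence that the true parameter lies in the interval — option D.

D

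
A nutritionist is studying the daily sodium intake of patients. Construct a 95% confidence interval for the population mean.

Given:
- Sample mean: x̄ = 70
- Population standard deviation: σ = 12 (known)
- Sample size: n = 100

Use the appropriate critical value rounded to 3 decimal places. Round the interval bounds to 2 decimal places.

The population standard deviation σ is known, so use a z-interval (standard normal critical value).

For 95% confidence, z* = 1.96 (from standard normal table)

Standard error: SE = σ/√n = 12/√100 = 1.200000

Margin of error: E = z* × SE = 1.96 × 1.200000 = 2.3520

Z-interval: x̄ ± E = 70 ± 2.3520 = (67.6480, 72.3520)

Rounded to 2 decimal places:

(67.65, 72.35)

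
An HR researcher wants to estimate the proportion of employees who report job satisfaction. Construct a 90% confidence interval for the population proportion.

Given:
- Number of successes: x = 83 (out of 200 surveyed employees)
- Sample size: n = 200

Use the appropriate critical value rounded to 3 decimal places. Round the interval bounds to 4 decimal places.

Sample proportion: p̂ = 83/200 = 0.415000

Check conditions for normal approximation:
  np̂ = 83 ≥ 10 ✓
  n(1-p̂) = 117 ≥ 10 ✓

The sample is large enough, so use a z-interval (normal approximation) for the proportion.

For 90% confidence, z* = 1.645 (from standard normal table)

Standard error: SE = √(p̂(1-p̂)/n) = √(0.415000×0.585000/200) = 0.03484071

Margin of error: E = z* × SE = 1.645 × 0.03484071 = 0.057313

Z-interval: p̂ ± E = 0.415000 ± 0.057313 = (0.357687, 0.472313)

Rounded to 4 decimal places:

(0.3577, 0.4723)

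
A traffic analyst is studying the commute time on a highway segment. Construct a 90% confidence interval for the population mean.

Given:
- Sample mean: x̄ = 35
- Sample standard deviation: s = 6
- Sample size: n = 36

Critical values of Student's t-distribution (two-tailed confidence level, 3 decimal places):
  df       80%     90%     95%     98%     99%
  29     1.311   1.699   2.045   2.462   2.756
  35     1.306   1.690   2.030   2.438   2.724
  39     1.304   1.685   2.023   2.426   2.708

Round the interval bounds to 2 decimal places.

The population standard deviation σ is unknown (only the sample standard deviation s is given), so use a t-interval with df = n - 1 = 36 - 1 = 35.

For 90% confidence with df = 35, t* = 1.690 (from t-table)

Standard error: SE = s/√n = 6/√36 = 1.000000

Margin of error: E = t* × SE = 1.690 × 1.000000 = 1.6900

T-interval: x̄ ± E = 35 ± 1.6900 = (33.3100, 36.6900)

Rounded to 2 decimal places:

(33.31, 36.69)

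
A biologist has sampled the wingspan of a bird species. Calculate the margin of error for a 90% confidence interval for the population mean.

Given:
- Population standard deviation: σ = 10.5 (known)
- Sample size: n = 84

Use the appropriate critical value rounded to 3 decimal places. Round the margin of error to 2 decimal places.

The population standard deviation σ is known, so use the z-interval margin of error formula.

For 90% confidence, z* = 1.645 (from standard normal table)

Margin of error formula for z-interval: E = z* × σ/√n

E = 1.645 × 10.5/√84
  = 1.645 × 1.145644
  = 1.8846

Rounded to 2 decimal places:

1.88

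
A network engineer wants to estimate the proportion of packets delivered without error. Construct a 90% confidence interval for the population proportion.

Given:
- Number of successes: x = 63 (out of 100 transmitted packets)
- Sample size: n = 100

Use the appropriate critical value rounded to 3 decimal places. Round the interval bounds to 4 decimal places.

Sample proportion: p̂ = 63/100 = 0.630000

Check conditions for normal approximation:
  np̂ = 63 ≥ 10 ✓
  n(1-p̂) = 37 ≥ 10 ✓

The sample is large enough, so use a z-interval (normal approximation) for the proportion.

For 90% confidence, z* = 1.645 (from standard normal table)

Standard error: SE = √(p̂(1-p̂)/n) = √(0.630000×0.370000/100) = 0.04828043

Margin of error: E = z* × SE = 1.645 × 0.04828043 = 0.079421

Z-interval: p̂ ± E = 0.630000 ± 0.079421 = (0.550579, 0.709421)

Rounded to 4 decimal places:

(0.5506, 0.7094)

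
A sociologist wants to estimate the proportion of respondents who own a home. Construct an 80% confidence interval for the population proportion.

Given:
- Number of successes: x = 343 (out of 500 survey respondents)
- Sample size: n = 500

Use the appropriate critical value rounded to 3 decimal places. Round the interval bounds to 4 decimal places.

Sample proportion: p̂ = 343/500 = 0.686000

Check conditions for normal approximation:
  np̂ = 343 ≥ 10 ✓
  n(1-p̂) = 157 ≥ 10 ✓

The sample is large enough, so use a z-interval (normal approximation) for the proportion.

For 80% confidence, z* = 1.282 (from standard normal table)

Standard error: SE = √(p̂(1-p̂)/n) = √(0.686000×0.314000/500) = 0.02075591

Margin of error: E = z* × SE = 1.282 × 0.02075591 = 0.026609

Z-interval: p̂ ± E = 0.686000 ± 0.026609 = (0.659391, 0.712609)

Rounded to 4 decimal places:

(0.6594, 0.7126)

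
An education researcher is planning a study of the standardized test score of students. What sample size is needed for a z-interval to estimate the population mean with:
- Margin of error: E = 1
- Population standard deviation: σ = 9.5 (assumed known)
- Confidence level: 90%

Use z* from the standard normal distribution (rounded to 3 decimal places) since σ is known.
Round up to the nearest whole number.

Using z* since population σ is known (z-interval formula).

For 90% confidence, z* = 1.645 (from standard normal table)

Sample size formula for z-interval: n = (z*σ/E)²

n = (1.645 × 9.5 / 1)²
  = (15.627500)²
  = 244.2188

Round up to the nearest whole number: n = 245

245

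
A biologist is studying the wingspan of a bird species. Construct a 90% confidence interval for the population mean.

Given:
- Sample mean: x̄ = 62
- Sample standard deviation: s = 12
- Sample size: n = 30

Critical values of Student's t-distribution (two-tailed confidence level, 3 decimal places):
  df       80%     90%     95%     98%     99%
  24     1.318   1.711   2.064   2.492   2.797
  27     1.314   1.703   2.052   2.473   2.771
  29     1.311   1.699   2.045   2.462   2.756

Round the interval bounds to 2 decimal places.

The population standard deviation σ is unknown (only the sample standard deviation s is given), so use a t-interval with df = n - 1 = 30 - 1 = 29.

For 90% confidence with df = 29, t* = 1.699 (from t-table)

Standard error: SE = s/√n = 12/√30 = 2.190890

Margin of error: E = t* × SE = 1.699 × 2.190890 = 3.7223

T-interval: x̄ ± E = 62 ± 3.7223 = (58.2777, 65.7223)

Rounded to 2 decimal places:

(58.28, 65.72)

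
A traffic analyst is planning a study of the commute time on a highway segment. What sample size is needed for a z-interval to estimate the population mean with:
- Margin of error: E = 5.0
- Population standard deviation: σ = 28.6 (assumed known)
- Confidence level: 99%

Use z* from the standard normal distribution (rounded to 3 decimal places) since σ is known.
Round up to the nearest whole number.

Using z* since population σ is known (z-interval formula).

For 99% confidence, z* = 2.576 (from standard normal table)

Sample size formula for z-interval: n = (z*σ/E)²

n = (2.576 × 28.6 / 5.0)²
  = (14.734720)²
  = 217.1120

Round up to the nearest whole number: n = 218

218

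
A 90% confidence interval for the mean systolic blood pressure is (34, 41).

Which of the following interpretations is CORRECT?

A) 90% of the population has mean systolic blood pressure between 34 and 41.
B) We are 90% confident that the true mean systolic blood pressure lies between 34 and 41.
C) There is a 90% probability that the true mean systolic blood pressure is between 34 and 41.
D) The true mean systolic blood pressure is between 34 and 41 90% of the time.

A confidence interval represents our confidence in the procedure, not a probability statement about the parameter.

Key concept: If we repeated this sampling process many times and computed a 90% CI each time, about 90% of those intervals would contain the true population parameter.

For this specific interval (34, 41):
- Midpoint (point estimate): 37.5
- Margin of error: 3.5

The correct interpretation is the one stating confidence that the true parameter lies in the interval — option B.

B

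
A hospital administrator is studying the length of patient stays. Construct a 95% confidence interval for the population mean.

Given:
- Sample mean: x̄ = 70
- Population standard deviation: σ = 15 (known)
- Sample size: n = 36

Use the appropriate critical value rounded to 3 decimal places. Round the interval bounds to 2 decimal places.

The population standard deviation σ is known, so use a z-interval (standard normal critical value).

For 95% confidence, z* = 1.96 (from standard normal table)

Standard error: SE = σ/√n = 15/√36 = 2.500000

Margin of error: E = z* × SE = 1.96 × 2.500000 = 4.9000

Z-interval: x̄ ± E = 70 ± 4.9000 = (65.1000, 74.9000)

Rounded to 2 decimal places:

(65.10, 74.90)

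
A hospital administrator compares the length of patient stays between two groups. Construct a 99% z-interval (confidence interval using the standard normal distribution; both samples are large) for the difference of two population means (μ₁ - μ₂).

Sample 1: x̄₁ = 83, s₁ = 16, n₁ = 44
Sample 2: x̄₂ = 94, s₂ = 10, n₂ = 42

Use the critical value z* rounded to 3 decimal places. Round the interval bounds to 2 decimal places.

Both samples are large (n₁ = 44 ≥ 30, n₂ = 42 ≥ 30), so a z-interval for the difference of means applies.

Point estimate: x̄₁ - x̄₂ = 83 - 94 = -11

Standard error: SE = √(s₁²/n₁ + s₂²/n₂)
= √(16²/44 + 10²/42)
= √(5.818182 + 2.380952)
= 2.863413

For 99% confidence, z* = 2.576 (from standard normal table)
Margin of error: E = z* × SE = 2.576 × 2.863413 = 7.3762

Z-interval: (x̄₁ - x̄₂) ± E = -11 ± 7.3762 = (-18.3762, -3.6238)

Rounded to 2 decimal places:

(-18.38, -3.62)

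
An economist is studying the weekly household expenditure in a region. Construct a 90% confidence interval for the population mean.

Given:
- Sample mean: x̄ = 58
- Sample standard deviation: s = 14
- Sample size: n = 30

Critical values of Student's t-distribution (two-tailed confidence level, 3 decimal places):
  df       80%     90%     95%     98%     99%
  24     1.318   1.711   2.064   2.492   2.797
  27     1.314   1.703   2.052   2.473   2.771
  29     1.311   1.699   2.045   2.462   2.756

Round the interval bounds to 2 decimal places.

The population standard deviation σ is unknown (only the sample standard deviation s is given), so use a t-interval with df = n - 1 = 30 - 1 = 29.

For 90% confidence with df = 29, t* = 1.699 (from t-table)

Standard error: SE = s/√n = 14/√30 = 2.556039

Margin of error: E = t* × SE = 1.699 × 2.556039 = 4.3427

T-interval: x̄ ± E = 58 ± 4.3427 = (53.6573, 62.3427)

Rounded to 2 decimal places:

(53.66, 62.34)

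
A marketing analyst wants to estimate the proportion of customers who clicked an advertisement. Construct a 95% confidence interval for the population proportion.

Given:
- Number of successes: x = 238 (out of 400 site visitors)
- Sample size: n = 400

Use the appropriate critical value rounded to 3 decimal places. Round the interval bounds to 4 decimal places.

Sample proportion: p̂ = 238/400 = 0.595000

Check conditions for normal approximation:
  np̂ = 238 ≥ 10 ✓
  n(1-p̂) = 162 ≥ 10 ✓

The sample is large enough, so use a z-interval (normal approximation) for the proportion.

For 95% confidence, z* = 1.96 (from standard normal table)

Standard error: SE = √(p̂(1-p̂)/n) = √(0.595000×0.405000/400) = 0.02454460

Margin of error: E = z* × SE = 1.96 × 0.02454460 = 0.048107

Z-interval: p̂ ± E = 0.595000 ± 0.048107 = (0.546893, 0.643107)

Rounded to 4 decimal places:

(0.5469, 0.6431)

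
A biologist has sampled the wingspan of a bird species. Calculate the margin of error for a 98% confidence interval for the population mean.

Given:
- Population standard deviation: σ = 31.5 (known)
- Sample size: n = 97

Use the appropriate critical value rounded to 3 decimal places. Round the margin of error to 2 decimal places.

The population standard deviation σ is known, so use the z-interval margin of error formula.

For 98% confidence, z* = 2.326 (from standard normal table)

Margin of error formula for z-interval: E = z* × σ/√n

E = 2.326 × 31.5/√97
  = 2.326 × 3.198340
  = 7.4393

Rounded to 2 decimal places:

7.44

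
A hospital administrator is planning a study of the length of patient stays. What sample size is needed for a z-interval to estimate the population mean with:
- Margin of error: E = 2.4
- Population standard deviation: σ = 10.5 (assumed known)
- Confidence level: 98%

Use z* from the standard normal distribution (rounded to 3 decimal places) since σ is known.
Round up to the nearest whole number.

Using z* since population σ is known (z-interval formula).

For 98% confidence, z* = 2.326 (from standard normal table)

Sample size formula for z-interval: n = (z*σ/E)²

n = (2.326 × 10.5 / 2.4)²
  = (10.176250)²
  = 103.5561

Round up to the nearest whole number: n = 104

104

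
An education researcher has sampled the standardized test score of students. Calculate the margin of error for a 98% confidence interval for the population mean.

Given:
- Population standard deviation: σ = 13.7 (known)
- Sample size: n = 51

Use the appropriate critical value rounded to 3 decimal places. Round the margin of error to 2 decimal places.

The population standard deviation σ is known, so use the z-interval margin of error formula.

For 98% confidence, z* = 2.326 (from standard normal table)

Margin of error formula for z-interval: E = z* × σ/√n

E = 2.326 × 13.7/√51
  = 2.326 × 1.918384
  = 4.4622

Rounded to 2 decimal places:

4.46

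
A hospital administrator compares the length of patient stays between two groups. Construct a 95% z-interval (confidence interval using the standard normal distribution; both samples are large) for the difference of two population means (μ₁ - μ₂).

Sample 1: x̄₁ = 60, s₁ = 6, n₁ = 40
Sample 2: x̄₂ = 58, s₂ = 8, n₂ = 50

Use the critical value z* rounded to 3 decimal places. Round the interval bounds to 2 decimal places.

Both samples are large (n₁ = 40 ≥ 30, n₂ = 50 ≥ 30), so a z-interval for the difference of means applies.

Point estimate: x̄₁ - x̄₂ = 60 - 58 = 2

Standard error: SE = √(s₁²/n₁ + s₂²/n₂)
= √(6²/40 + 8²/50)
= √(0.900000 + 1.280000)
= 1.476482

For 95% confidence, z* = 1.96 (from standard normal table)
Margin of error: E = z* × SE = 1.96 × 1.476482 = 2.8939

Z-interval: (x̄₁ - x̄₂) ± E = 2 ± 2.8939 = (-0.8939, 4.8939)

Rounded to 2 decimal places:

(-0.89, 4.89)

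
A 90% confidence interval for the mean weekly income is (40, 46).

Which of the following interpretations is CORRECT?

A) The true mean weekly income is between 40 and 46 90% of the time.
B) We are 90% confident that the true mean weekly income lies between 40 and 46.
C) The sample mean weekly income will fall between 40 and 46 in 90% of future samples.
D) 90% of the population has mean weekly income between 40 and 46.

A confidence interval represents our confidence in the procedure, not a probability statement about the parameter.

Key concept: If we repeated this sampling process many times and computed a 90% CI each time, about 90% of those intervals would contain the true population parameter.

For this specific interval (40, 46):
- Midpoint (point estimate): 43
- Margin of error: 3

The correct interpretation is the one stating confidence that the true parameter lies in the interval — option B.

B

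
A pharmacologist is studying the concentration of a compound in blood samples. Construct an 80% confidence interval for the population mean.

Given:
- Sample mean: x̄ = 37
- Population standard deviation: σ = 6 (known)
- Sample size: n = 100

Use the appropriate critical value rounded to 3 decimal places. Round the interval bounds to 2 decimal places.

The population standard deviation σ is known, so use a z-interval (standard normal critical value).

For 80% confidence, z* = 1.282 (from standard normal table)

Standard error: SE = σ/√n = 6/√100 = 0.600000

Margin of error: E = z* × SE = 1.282 × 0.600000 = 0.7692

Z-interval: x̄ ± E = 37 ± 0.7692 = (36.2308, 37.7692)

Rounded to 2 decimal places:

(36.23, 37.77)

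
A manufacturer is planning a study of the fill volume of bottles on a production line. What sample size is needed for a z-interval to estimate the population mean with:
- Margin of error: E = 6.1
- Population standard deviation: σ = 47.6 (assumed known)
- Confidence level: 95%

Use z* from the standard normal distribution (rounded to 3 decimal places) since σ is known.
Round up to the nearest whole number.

Using z* since population σ is known (z-interval formula).

For 95% confidence, z* = 1.96 (from standard normal table)

Sample size formula for z-interval: n = (z*σ/E)²

n = (1.96 × 47.6 / 6.1)²
  = (15.294426)²
  = 233.9195

Round up to the nearest whole number: n = 234

234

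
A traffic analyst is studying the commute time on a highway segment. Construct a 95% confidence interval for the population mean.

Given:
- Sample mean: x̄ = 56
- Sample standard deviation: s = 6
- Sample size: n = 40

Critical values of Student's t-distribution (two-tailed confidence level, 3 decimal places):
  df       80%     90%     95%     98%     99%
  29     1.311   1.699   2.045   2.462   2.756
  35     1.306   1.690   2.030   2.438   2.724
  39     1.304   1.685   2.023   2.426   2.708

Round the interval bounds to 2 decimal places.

The population standard deviation σ is unknown (only the sample standard deviation s is given), so use a t-interval with df = n - 1 = 40 - 1 = 39.

For 95% confidence with df = 39, t* = 2.023 (from t-table)

Standard error: SE = s/√n = 6/√40 = 0.948683

Margin of error: E = t* × SE = 2.023 × 0.948683 = 1.9192

T-interval: x̄ ± E = 56 ± 1.9192 = (54.0808, 57.9192)

Rounded to 2 decimal places:

(54.08, 57.92)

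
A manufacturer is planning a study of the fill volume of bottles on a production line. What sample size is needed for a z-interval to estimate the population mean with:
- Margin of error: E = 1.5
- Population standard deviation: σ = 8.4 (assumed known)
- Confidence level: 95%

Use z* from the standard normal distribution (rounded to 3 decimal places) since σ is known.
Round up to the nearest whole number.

Using z* since population σ is known (z-interval formula).

For 95% confidence, z* = 1.96 (from standard normal table)

Sample size formula for z-interval: n = (z*σ/E)²

n = (1.96 × 8.4 / 1.5)²
  = (10.976000)²
  = 120.4726

Round up to the nearest whole number: n = 121

121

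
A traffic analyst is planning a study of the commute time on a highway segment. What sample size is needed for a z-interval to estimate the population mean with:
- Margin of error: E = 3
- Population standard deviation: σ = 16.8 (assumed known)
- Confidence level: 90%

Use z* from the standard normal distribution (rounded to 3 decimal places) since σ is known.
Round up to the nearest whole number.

Using z* since population σ is known (z-interval formula).

For 90% confidence, z* = 1.645 (from standard normal table)

Sample size formula for z-interval: n = (z*σ/E)²

n = (1.645 × 16.8 / 3)²
  = (9.212000)²
  = 84.8609

Round up to the nearest whole number: n = 85

85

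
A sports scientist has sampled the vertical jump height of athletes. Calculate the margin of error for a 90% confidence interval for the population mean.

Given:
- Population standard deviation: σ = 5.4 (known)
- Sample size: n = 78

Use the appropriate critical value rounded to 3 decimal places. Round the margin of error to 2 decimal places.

The population standard deviation σ is known, so use the z-interval margin of error formula.

For 90% confidence, z* = 1.645 (from standard normal table)

Margin of error formula for z-interval: E = z* × σ/√n

E = 1.645 × 5.4/√78
  = 1.645 × 0.611430
  = 1.0058

Rounded to 2 decimal places:

1.01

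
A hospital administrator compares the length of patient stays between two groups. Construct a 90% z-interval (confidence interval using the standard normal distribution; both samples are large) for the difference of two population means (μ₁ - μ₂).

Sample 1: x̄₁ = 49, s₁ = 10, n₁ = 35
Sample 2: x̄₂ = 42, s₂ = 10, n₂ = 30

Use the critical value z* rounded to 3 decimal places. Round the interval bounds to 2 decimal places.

Both samples are large (n₁ = 35 ≥ 30, n₂ = 30 ≥ 30), so a z-interval for the difference of means applies.

Point estimate: x̄₁ - x̄₂ = 49 - 42 = 7

Standard error: SE = √(s₁²/n₁ + s₂²/n₂)
= √(10²/35 + 10²/30)
= √(2.857143 + 3.333333)
= 2.488067

For 90% confidence, z* = 1.645 (from standard normal table)
Margin of error: E = z* × SE = 1.645 × 2.488067 = 4.0929

Z-interval: (x̄₁ - x̄₂) ± E = 7 ± 4.0929 = (2.9071, 11.0929)

Rounded to 2 decimal places:

(2.91, 11.09)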